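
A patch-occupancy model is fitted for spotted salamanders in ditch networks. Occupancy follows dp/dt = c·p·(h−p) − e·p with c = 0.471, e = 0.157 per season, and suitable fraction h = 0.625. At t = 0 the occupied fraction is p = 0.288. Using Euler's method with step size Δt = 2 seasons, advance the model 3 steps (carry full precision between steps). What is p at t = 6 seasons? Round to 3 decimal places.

0.290

Update rule: p ← p + [c·p·(h−p) − e·p]·Δt with Δt = 2.
  1  |  dp/dt·Δt = +0.000995  |  p_1 = 0.288995
  2  |  dp/dt·Δt = +0.000727  |  p_2 = 0.289722
  3  |  dp/dt·Δt = +0.000531  |  p_3 = 0.290253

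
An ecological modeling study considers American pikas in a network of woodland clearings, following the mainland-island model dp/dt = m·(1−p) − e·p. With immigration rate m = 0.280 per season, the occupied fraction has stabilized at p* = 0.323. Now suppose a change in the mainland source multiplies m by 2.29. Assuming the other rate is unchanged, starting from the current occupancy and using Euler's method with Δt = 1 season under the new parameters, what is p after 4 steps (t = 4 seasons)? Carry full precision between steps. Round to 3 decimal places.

0.522

Balance m(1−p*) = e·p* gives e = m(1−p*)/p* = 0.280×0.67700/0.32300 = 0.58687.
Starting from p₀ = 0.32300; update p ← p + (dp/dt)·Δt with the new parameters.
step 1: Δp = +0.24453, p = 0.56753
step 2: Δp = -0.05577, p = 0.51176
step 3: Δp = +0.01272, p = 0.52448
step 4: Δp = -0.00290, p = 0.52158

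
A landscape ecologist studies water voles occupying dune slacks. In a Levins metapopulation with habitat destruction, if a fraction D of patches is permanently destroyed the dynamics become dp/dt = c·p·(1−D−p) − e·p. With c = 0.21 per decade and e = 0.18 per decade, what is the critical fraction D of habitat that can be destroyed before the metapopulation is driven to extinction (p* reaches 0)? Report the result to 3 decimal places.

The nontrivial equilibrium is p* = (1−D) − e/c; extinction occurs when this hits zero.
So D_crit = 1 − e/c = 1 − 0.18/0.21 = 1 − 0.8571 = 0.1429.
Note this equals the original equilibrium occupancy — the Levins extinction-debt result.

0.143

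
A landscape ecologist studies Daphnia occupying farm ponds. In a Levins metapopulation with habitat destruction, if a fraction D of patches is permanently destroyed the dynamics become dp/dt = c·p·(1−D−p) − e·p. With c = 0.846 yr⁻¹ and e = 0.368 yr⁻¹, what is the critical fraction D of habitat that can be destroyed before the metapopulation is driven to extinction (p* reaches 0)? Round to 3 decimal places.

The nontrivial equilibrium is p* = (1−D) − e/c; extinction occurs when this hits zero.
So D_crit = 1 − e/c = 1 − 0.368/0.846 = 1 − 0.4350 = 0.5650.
Note this equals the original equilibrium occupancy — the Levins extinction-debt result.

0.565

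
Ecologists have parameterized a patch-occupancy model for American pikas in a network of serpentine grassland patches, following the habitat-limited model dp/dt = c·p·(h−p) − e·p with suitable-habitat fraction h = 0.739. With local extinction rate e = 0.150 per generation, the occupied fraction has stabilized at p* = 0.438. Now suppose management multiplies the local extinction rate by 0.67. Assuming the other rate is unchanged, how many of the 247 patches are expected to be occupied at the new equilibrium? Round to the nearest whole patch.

133

Balance c(h−p*) = e gives c = e/(0.739 − 0.43800) = 0.150/0.30100 = 0.49834.
New p* = 0.739 − e/c = 0.739 − 0.10050/0.49834 = 0.53733.
Expected occupied = 247 × 0.53733 = 132.72 ≈ 133.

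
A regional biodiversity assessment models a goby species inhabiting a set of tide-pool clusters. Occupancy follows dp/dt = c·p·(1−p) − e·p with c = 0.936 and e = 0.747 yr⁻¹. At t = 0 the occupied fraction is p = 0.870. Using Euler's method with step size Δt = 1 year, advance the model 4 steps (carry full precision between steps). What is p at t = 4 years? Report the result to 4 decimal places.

Update rule: p ← p + [c·p·(1−p) − e·p]·Δt with Δt = 1.
  1  |  dp/dt·Δt = -0.544028  |  p_1 = 0.325972
  2  |  dp/dt·Δt = -0.037848  |  p_2 = 0.288123
  3  |  dp/dt·Δt = -0.023247  |  p_3 = 0.264876
  4  |  dp/dt·Δt = -0.015608  |  p_4 = 0.249269

0.2493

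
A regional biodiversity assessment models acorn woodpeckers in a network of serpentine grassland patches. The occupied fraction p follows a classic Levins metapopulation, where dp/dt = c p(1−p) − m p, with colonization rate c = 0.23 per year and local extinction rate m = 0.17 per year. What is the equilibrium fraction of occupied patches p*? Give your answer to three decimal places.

0.261

At equilibrium, colonization balances extinction: c·p*·(1−p*) = m·p*.
So p* = 1 − m/c = 1 − 0.17/0.23 = 1 − 0.7391 = 0.2609.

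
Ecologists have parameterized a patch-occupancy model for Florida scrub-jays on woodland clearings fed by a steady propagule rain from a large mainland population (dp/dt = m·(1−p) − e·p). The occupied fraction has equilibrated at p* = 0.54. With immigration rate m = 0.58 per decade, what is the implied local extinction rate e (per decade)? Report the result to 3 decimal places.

At equilibrium m(1−p*) = e·p*, so e = m(1−p*)/p*.
e = 0.58 × 0.4600 / 0.54 = 0.4941.

0.494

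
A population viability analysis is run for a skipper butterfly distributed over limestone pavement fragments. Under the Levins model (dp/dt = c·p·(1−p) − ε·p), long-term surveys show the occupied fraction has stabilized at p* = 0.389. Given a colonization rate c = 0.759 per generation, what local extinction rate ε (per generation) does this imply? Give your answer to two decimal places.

0.46

At equilibrium c(1−p*) = ε.
ε = 0.759 × (1 − 0.389) = 0.759 × 0.6110 = 0.4637.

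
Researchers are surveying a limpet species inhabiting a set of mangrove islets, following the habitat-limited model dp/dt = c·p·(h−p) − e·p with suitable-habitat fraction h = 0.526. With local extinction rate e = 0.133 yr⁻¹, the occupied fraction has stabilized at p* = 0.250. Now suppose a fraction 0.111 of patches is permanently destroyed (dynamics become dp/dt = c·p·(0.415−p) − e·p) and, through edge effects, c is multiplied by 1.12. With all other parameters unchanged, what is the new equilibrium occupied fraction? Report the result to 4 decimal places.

Balance c(h−p*) = e gives c = e/(0.526 − 0.25000) = 0.133/0.27600 = 0.48188.
New p* = 0.415 − e/c = 0.415 − 0.13300/0.53971 = 0.16857.

0.1686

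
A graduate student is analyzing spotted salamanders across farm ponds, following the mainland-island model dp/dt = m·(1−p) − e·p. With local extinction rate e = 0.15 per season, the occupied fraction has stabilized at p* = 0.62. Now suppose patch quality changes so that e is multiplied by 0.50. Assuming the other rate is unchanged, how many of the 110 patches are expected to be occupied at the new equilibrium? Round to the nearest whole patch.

Balance m(1−p*) = e·p* gives m = e·p*/(1−p*) = 0.15×0.62000/0.38000 = 0.24474.
New p* = m/(m+e) = 0.24474/(0.24474+0.07500) = 0.76543.
Expected occupied = 110 × 0.76543 = 84.20 ≈ 84.

84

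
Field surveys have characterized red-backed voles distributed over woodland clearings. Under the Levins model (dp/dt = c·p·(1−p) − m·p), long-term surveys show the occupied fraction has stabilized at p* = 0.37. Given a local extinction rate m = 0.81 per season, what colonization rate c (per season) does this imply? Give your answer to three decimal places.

1.286

At equilibrium c(1−p*) = m, so c = m/(1−p*).
c = 0.81/(1 − 0.37) = 0.81/0.6300 = 1.2857.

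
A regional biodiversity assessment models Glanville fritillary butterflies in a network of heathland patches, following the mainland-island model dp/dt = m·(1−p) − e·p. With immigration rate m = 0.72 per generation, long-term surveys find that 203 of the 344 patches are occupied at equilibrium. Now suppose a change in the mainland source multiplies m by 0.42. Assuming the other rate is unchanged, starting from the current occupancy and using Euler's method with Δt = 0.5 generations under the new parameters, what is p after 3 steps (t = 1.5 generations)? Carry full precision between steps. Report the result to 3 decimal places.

Observed p* = 203/344 = 0.59012.
Balance m(1−p*) = e·p* gives e = m(1−p*)/p* = 0.72×0.40988/0.59012 = 0.50010.
Starting from p₀ = 0.59012; update p ← p + (dp/dt)·Δt with the new parameters.
  1  |  dp/dt·Δt = -0.085584  |  p_1 = 0.504533
  2  |  dp/dt·Δt = -0.051243  |  p_2 = 0.453289
  3  |  dp/dt·Δt = -0.030682  |  p_3 = 0.422607

0.423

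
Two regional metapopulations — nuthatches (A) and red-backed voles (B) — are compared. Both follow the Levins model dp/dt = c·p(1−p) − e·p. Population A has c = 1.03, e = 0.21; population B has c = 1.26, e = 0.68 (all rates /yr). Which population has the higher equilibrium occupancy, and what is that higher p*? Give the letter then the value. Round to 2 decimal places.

A: p*_A = 1 − 0.21/1.03 = 0.7961.
B: p*_B = 1 − 0.68/1.26 = 0.4603.
A is higher at 0.7961.

A, 0.80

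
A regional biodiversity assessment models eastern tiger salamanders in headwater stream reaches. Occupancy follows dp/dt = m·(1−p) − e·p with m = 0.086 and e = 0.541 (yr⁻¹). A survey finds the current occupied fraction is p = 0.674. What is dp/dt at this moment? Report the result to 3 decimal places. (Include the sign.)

-0.337

Colonization term: m·(1−p) = 0.086×0.3260 = 0.02804.
Extinction term: e·p = 0.36463.
dp/dt = 0.02804 − 0.36463 = -0.33660.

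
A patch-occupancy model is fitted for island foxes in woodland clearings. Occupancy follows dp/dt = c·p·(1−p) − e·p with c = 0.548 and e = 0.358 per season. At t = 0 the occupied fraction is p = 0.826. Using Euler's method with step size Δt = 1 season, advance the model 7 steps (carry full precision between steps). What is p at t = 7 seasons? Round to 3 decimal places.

0.389

Update rule: p ← p + [c·p·(1−p) − e·p]·Δt with Δt = 1.
t = 1: p = 0.82600 + (-0.21695) = 0.60905
t = 2: p = 0.60905 + (-0.08756) = 0.52149
t = 3: p = 0.52149 + (-0.04995) = 0.47155
t = 4: p = 0.47155 + (-0.03226) = 0.43929
t = 5: p = 0.43929 + (-0.02229) = 0.41700
t = 6: p = 0.41700 + (-0.01606) = 0.40094
t = 7: p = 0.40094 + (-0.01191) = 0.38903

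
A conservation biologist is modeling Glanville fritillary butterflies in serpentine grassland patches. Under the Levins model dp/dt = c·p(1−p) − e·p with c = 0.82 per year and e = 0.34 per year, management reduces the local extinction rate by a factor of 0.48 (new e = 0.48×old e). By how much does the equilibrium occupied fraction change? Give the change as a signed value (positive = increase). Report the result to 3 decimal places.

Before: p* = 1 − 0.34/0.82 = 0.5854.
After the change, c = 0.82, e = 0.1632, so p* = 1 − 0.1632/0.82 = 0.8010.
Δp* = 0.8010 − 0.5854 = +0.2156.

0.216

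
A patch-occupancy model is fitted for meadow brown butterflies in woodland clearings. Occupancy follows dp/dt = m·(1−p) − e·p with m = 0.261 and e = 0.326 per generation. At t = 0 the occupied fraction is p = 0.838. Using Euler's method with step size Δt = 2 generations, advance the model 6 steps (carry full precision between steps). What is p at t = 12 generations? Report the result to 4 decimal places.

0.4446

Update rule: p ← p + [m·(1−p) − e·p]·Δt with Δt = 2.
p: 0.83800 → 0.37619  (Δp = -0.46181)
p: 0.37619 → 0.45654  (Δp = +0.08036)
p: 0.45654 → 0.44256  (Δp = -0.01398)
p: 0.44256 → 0.44499  (Δp = +0.00243)
p: 0.44499 → 0.44457  (Δp = -0.00042)
p: 0.44457 → 0.44464  (Δp = +0.00007)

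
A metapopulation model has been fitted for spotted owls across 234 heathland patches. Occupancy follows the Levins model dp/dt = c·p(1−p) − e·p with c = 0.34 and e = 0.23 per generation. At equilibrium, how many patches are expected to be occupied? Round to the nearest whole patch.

p* = 1 − e/c = 1 − 0.23/0.34 = 0.3235.
Expected occupied patches = N × p* = 234 × 0.3235 = 75.71 ≈ 76.

76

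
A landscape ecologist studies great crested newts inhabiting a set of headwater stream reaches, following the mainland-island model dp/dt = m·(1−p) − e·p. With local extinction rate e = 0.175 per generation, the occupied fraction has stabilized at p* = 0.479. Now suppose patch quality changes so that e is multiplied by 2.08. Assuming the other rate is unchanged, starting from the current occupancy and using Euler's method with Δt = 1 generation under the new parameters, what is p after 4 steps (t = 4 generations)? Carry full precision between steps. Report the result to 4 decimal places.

0.3153

Balance m(1−p*) = e·p* gives m = e·p*/(1−p*) = 0.175×0.47900/0.52100 = 0.16089.
Starting from p₀ = 0.47900; update p ← p + (dp/dt)·Δt with the new parameters.
  1  |  dp/dt·Δt = -0.090531  |  p_1 = 0.388469
  2  |  dp/dt·Δt = -0.043012  |  p_2 = 0.345457
  3  |  dp/dt·Δt = -0.020435  |  p_3 = 0.325022
  4  |  dp/dt·Δt = -0.009709  |  p_4 = 0.315313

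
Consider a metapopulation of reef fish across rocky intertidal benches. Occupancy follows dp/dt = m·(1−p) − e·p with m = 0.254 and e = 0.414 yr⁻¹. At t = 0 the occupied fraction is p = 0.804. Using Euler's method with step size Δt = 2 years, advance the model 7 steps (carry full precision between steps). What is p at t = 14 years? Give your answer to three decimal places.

0.380

Update rule: p ← p + [m·(1−p) − e·p]·Δt with Δt = 2.
t = 2: p = 0.80400 + (-0.56614) = 0.23786
t = 4: p = 0.23786 + (+0.19022) = 0.42808
t = 6: p = 0.42808 + (-0.06392) = 0.36416
t = 8: p = 0.36416 + (+0.02148) = 0.38564
t = 10: p = 0.38564 + (-0.00722) = 0.37842
t = 12: p = 0.37842 + (+0.00242) = 0.38085
t = 14: p = 0.38085 + (-0.00081) = 0.38003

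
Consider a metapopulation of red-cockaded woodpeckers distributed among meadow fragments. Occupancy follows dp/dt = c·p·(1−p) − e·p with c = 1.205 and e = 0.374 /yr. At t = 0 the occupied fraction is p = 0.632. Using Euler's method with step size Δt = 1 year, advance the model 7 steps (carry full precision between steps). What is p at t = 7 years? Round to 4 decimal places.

Update rule: p ← p + [c·p·(1−p) − e·p]·Δt with Δt = 1.
p: 0.63200 → 0.67589  (Δp = +0.04389)
p: 0.67589 → 0.68708  (Δp = +0.01119)
p: 0.68708 → 0.68919  (Δp = +0.00211)
p: 0.68919 → 0.68955  (Δp = +0.00036)
p: 0.68955 → 0.68961  (Δp = +0.00006)
p: 0.68961 → 0.68962  (Δp = +0.00001)
p: 0.68962 → 0.68963  (Δp = +0.00000)

0.6896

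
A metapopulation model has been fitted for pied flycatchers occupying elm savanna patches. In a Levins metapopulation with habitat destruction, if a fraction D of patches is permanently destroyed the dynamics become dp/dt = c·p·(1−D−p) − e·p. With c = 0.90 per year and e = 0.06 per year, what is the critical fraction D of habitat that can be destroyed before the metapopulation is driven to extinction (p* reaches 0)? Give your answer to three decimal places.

0.933

The nontrivial equilibrium is p* = (1−D) − e/c; extinction occurs when this hits zero.
So D_crit = 1 − e/c = 1 − 0.06/0.90 = 1 − 0.0667 = 0.9333.
This equals the undisturbed p*, a classic result of Lande's extension.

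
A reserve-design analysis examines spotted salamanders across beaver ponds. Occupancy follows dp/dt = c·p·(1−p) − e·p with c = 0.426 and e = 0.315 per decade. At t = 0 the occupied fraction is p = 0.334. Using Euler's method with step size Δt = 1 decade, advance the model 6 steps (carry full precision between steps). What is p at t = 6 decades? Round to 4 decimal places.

Update rule: p ← p + [c·p·(1−p) − e·p]·Δt with Δt = 1.
step 1: Δp = -0.01045, p = 0.32355
step 2: Δp = -0.00868, p = 0.31487
step 3: Δp = -0.00728, p = 0.30759
step 4: Δp = -0.00616, p = 0.30142
step 5: Δp = -0.00525, p = 0.29618
step 6: Δp = -0.00449, p = 0.29168

0.2917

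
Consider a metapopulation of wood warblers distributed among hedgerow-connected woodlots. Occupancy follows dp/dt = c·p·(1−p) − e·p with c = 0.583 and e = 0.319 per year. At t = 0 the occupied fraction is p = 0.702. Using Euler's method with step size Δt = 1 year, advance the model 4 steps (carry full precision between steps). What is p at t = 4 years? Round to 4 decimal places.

Update rule: p ← p + [c·p·(1−p) − e·p]·Δt with Δt = 1.
p: 0.70200 → 0.60002  (Δp = -0.10198)
p: 0.60002 → 0.54853  (Δp = -0.05149)
p: 0.54853 → 0.51793  (Δp = -0.03061)
p: 0.51793 → 0.49827  (Δp = -0.01966)

0.4983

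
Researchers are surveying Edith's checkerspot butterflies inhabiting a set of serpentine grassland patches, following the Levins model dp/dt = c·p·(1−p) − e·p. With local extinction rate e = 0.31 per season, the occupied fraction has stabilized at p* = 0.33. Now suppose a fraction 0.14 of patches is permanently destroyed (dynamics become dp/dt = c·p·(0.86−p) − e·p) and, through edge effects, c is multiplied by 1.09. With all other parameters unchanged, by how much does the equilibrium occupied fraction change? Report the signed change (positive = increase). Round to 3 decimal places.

Balance c(1−p*) = e gives c = e/(1 − 0.33000) = 0.31/0.67000 = 0.46269.
New p* = 0.86 − e/c = 0.86 − 0.31000/0.50433 = 0.24532.
Δp* = 0.24532 − 0.33000 = -0.08468.

-0.085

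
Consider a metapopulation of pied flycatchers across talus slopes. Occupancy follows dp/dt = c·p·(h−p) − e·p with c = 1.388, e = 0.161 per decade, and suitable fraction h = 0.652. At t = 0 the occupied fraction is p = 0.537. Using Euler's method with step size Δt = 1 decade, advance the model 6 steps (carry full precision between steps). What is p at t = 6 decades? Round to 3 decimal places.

0.536

Update rule: p ← p + [c·p·(h−p) − e·p]·Δt with Δt = 1.
p: 0.53700 → 0.53626  (Δp = -0.00074)
p: 0.53626 → 0.53607  (Δp = -0.00019)
p: 0.53607 → 0.53602  (Δp = -0.00005)
p: 0.53602 → 0.53601  (Δp = -0.00001)
p: 0.53601 → 0.53601  (Δp = -0.00000)
p: 0.53601 → 0.53601  (Δp = -0.00000)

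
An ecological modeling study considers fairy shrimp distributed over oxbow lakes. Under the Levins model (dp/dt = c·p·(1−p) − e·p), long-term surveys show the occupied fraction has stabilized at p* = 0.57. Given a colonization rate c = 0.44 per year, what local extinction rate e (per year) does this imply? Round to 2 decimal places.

At equilibrium c(1−p*) = e.
e = 0.44 × (1 − 0.57) = 0.44 × 0.4300 = 0.1892.

0.19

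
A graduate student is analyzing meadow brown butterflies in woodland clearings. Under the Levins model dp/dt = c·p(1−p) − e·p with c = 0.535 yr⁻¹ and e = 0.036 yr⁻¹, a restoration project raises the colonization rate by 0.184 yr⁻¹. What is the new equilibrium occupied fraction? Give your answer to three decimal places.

Before: p* = 1 − 0.036/0.535 = 0.9327.
After the change, c = 0.719, e = 0.036, so p* = 1 − 0.036/0.719 = 0.9499.

0.950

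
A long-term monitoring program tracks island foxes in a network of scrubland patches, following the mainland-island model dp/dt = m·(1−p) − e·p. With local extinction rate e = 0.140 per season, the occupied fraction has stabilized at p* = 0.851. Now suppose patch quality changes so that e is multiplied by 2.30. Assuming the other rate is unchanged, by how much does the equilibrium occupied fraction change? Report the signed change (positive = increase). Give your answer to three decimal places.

-0.138

Balance m(1−p*) = e·p* gives m = e·p*/(1−p*) = 0.140×0.85100/0.14900 = 0.79960.
New p* = m/(m+e) = 0.79960/(0.79960+0.32200) = 0.71291.
Δp* = 0.71291 − 0.85100 = -0.13809.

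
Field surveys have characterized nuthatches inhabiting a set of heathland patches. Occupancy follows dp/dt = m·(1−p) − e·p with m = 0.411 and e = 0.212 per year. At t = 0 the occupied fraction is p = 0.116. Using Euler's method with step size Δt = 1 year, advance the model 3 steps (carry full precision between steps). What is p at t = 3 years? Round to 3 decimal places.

Update rule: p ← p + [m·(1−p) − e·p]·Δt with Δt = 1.
p: 0.11600 → 0.45473  (Δp = +0.33873)
p: 0.45473 → 0.58243  (Δp = +0.12770)
p: 0.58243 → 0.63058  (Δp = +0.04814)

0.631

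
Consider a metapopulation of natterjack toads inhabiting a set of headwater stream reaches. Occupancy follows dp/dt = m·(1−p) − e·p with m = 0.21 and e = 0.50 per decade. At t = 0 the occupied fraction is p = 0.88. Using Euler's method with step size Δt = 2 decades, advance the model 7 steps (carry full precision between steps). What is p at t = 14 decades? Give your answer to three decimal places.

0.294

Update rule: p ← p + [m·(1−p) − e·p]·Δt with Δt = 2.
t = 2: p = 0.88000 + (-0.82960) = 0.05040
t = 4: p = 0.05040 + (+0.34843) = 0.39883
t = 6: p = 0.39883 + (-0.14634) = 0.25249
t = 8: p = 0.25249 + (+0.06146) = 0.31395
t = 10: p = 0.31395 + (-0.02581) = 0.28814
t = 12: p = 0.28814 + (+0.01084) = 0.29898
t = 14: p = 0.29898 + (-0.00455) = 0.29443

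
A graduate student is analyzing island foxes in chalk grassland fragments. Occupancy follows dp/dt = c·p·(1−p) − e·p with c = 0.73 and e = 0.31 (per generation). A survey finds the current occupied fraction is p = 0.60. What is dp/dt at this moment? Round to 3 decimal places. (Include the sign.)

-0.011

Colonization term: c·p·(1−p) = 0.73×0.60×0.4000 = 0.17520.
Extinction term: e·p = 0.18600.
dp/dt = 0.17520 − 0.18600 = -0.01080.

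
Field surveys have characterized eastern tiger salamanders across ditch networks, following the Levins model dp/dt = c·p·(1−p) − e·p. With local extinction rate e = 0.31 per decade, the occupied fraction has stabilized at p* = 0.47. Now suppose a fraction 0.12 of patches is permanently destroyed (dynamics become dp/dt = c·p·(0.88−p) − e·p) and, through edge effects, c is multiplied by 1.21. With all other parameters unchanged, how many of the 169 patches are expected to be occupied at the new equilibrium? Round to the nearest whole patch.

Balance c(1−p*) = e gives c = e/(1 − 0.47000) = 0.31/0.53000 = 0.58491.
New p* = 0.88 − e/c = 0.88 − 0.31000/0.70774 = 0.44199.
Expected occupied = 169 × 0.44199 = 74.70 ≈ 75.

75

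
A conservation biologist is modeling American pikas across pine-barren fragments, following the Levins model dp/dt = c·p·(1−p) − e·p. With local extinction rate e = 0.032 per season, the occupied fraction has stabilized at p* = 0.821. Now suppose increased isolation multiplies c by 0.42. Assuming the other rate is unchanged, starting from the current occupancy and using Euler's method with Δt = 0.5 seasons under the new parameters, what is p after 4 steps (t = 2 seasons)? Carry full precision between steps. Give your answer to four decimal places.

Balance c(1−p*) = e gives c = e/(1 − 0.82100) = 0.032/0.17900 = 0.17877.
Starting from p₀ = 0.82100; update p ← p + (dp/dt)·Δt with the new parameters.
step 1: Δp = -0.00762, p = 0.81338
step 2: Δp = -0.00732, p = 0.80607
step 3: Δp = -0.00703, p = 0.79904
step 4: Δp = -0.00676, p = 0.79228

0.7923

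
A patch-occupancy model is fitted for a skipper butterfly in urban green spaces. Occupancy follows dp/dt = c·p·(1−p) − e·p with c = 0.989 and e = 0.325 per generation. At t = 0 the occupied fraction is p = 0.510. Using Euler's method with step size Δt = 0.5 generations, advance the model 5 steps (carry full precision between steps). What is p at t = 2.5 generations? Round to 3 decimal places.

0.641

Update rule: p ← p + [c·p·(1−p) − e·p]·Δt with Δt = 0.5.
t = 0.5: p = 0.51000 + (+0.04070) = 0.55070
t = 1: p = 0.55070 + (+0.03287) = 0.58357
t = 1.5: p = 0.58357 + (+0.02534) = 0.60891
t = 2: p = 0.60891 + (+0.01881) = 0.62772
t = 2.5: p = 0.62772 + (+0.01355) = 0.64127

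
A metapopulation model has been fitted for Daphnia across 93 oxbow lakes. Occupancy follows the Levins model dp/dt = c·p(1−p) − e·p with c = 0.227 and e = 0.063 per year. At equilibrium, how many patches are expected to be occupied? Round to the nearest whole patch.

67

p* = 1 − e/c = 1 − 0.063/0.227 = 0.7225.
Expected occupied patches = N × p* = 93 × 0.7225 = 67.19 ≈ 67.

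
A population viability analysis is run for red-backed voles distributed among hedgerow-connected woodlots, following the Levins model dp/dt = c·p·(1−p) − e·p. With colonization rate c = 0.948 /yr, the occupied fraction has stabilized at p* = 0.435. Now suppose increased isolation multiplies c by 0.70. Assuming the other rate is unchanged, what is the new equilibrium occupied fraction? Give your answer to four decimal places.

0.1929

Balance c(1−p*) = e gives e = 0.948×(1 − 0.43500) = 0.53562.
New p* = 1 − e/c = 1 − 0.53562/0.66360 = 0.19286.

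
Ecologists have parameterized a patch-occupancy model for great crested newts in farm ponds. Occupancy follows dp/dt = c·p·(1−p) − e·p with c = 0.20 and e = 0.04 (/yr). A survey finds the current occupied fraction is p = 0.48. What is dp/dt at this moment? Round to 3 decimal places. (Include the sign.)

Colonization term: c·p·(1−p) = 0.20×0.48×0.5200 = 0.04992.
Extinction term: e·p = 0.01920.
dp/dt = 0.04992 − 0.01920 = 0.03072.

0.031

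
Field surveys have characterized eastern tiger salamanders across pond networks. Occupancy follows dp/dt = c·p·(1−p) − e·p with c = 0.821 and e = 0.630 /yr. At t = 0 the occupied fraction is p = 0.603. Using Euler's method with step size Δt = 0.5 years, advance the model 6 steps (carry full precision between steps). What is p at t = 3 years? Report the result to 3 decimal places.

Update rule: p ← p + [c·p·(1−p) − e·p]·Δt with Δt = 0.5.
t = 0.5: p = 0.60300 + (-0.09167) = 0.51133
t = 1: p = 0.51133 + (-0.05850) = 0.45283
t = 1.5: p = 0.45283 + (-0.04093) = 0.41190
t = 2: p = 0.41190 + (-0.03031) = 0.38159
t = 2.5: p = 0.38159 + (-0.02333) = 0.35826
t = 3: p = 0.35826 + (-0.01847) = 0.33979

0.340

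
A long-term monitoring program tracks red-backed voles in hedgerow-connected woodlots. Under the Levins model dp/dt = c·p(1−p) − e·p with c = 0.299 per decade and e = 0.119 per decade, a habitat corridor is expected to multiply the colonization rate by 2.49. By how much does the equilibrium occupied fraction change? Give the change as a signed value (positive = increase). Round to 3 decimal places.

0.238

Before: p* = 1 − 0.119/0.299 = 0.6020.
After the change, c = 0.74451, e = 0.119, so p* = 1 − 0.119/0.74451 = 0.8402.
Δp* = 0.8402 − 0.6020 = +0.2382.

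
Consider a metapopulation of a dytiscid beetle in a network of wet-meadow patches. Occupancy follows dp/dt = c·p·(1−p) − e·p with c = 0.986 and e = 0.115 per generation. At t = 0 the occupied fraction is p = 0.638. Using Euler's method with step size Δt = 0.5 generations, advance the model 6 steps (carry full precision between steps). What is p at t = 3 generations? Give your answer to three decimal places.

0.870

Update rule: p ← p + [c·p·(1−p) − e·p]·Δt with Δt = 0.5.
  1  |  dp/dt·Δt = +0.077176  |  p_1 = 0.715176
  2  |  dp/dt·Δt = +0.059301  |  p_2 = 0.774477
  3  |  dp/dt·Δt = +0.041576  |  p_3 = 0.816053
  4  |  dp/dt·Δt = +0.027081  |  p_4 = 0.843135
  5  |  dp/dt·Δt = +0.016723  |  p_5 = 0.859858
  6  |  dp/dt·Δt = +0.009966  |  p_6 = 0.869824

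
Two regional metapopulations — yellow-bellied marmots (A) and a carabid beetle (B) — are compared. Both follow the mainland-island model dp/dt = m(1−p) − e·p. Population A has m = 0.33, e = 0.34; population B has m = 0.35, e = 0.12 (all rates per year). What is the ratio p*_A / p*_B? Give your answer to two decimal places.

A: p*_A = m/(m+e) = 0.33/0.6700 = 0.4925.
B: p*_B = 0.35/0.4700 = 0.7447.
p*_A / p*_B = 0.4925/0.7447 = 0.6614.

0.66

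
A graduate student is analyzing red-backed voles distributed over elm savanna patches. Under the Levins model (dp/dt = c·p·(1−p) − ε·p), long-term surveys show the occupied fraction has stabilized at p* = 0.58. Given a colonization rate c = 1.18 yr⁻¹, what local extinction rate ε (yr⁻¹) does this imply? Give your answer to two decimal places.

0.50

At equilibrium c(1−p*) = ε.
ε = 1.18 × (1 − 0.58) = 1.18 × 0.4200 = 0.4956.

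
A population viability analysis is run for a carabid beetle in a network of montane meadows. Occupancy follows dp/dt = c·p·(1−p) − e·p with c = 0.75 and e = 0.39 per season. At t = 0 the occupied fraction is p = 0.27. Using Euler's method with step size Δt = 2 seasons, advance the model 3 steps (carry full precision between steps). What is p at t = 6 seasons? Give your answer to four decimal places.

0.4585

Update rule: p ← p + [c·p·(1−p) − e·p]·Δt with Δt = 2.
t = 2: p = 0.27000 + (+0.08505) = 0.35505
t = 4: p = 0.35505 + (+0.06655) = 0.42160
t = 6: p = 0.42160 + (+0.03693) = 0.45853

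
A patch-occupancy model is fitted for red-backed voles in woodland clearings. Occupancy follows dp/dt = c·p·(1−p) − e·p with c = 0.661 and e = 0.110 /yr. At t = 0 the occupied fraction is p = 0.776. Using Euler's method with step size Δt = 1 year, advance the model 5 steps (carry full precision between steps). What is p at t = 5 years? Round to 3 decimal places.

0.832

Update rule: p ← p + [c·p·(1−p) − e·p]·Δt with Δt = 1.
step 1: Δp = +0.02954, p = 0.80554
step 2: Δp = +0.01493, p = 0.82047
step 3: Δp = +0.00711, p = 0.82758
step 4: Δp = +0.00328, p = 0.83087
step 5: Δp = +0.00149, p = 0.83236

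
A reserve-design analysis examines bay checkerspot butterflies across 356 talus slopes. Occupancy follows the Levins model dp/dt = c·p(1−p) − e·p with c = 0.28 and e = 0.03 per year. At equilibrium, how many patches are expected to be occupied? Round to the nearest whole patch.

318

p* = 1 − e/c = 1 − 0.03/0.28 = 0.8929.
Expected occupied patches = N × p* = 356 × 0.8929 = 317.86 ≈ 318.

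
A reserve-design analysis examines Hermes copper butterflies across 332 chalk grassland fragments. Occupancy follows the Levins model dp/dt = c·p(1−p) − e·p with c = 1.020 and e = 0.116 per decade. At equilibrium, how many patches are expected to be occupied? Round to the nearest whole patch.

294

p* = 1 − e/c = 1 − 0.116/1.020 = 0.8863.
Expected occupied patches = N × p* = 332 × 0.8863 = 294.24 ≈ 294.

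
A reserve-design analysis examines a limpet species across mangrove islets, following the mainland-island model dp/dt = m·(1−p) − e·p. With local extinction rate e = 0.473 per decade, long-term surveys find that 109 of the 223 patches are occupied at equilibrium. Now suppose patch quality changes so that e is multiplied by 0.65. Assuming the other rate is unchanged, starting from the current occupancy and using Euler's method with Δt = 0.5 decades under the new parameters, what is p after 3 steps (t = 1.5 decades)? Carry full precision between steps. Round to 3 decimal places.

Observed p* = 109/223 = 0.48879.
Balance m(1−p*) = e·p* gives m = e·p*/(1−p*) = 0.473×0.48879/0.51121 = 0.45225.
Starting from p₀ = 0.48879; update p ← p + (dp/dt)·Δt with the new parameters.
t = 0.5: p = 0.48879 + (+0.04046) = 0.52925
t = 1: p = 0.52925 + (+0.02509) = 0.55434
t = 1.5: p = 0.55434 + (+0.01556) = 0.56990

0.570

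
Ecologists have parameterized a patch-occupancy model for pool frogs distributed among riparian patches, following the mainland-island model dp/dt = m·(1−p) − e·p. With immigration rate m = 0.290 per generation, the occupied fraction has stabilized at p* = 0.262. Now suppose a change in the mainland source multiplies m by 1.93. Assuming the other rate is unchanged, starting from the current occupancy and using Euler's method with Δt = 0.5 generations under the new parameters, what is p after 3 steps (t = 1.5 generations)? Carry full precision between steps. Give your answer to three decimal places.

0.402

Balance m(1−p*) = e·p* gives e = m(1−p*)/p* = 0.290×0.73800/0.26200 = 0.81687.
Starting from p₀ = 0.26200; update p ← p + (dp/dt)·Δt with the new parameters.
t = 0.5: p = 0.26200 + (+0.09952) = 0.36152
t = 1: p = 0.36152 + (+0.03102) = 0.39254
t = 1.5: p = 0.39254 + (+0.00967) = 0.40221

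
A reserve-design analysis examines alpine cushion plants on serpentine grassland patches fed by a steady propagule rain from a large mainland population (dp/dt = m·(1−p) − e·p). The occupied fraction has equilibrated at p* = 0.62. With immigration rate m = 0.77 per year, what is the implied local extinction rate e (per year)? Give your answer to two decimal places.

0.47

At equilibrium m(1−p*) = e·p*, so e = m(1−p*)/p*.
e = 0.77 × 0.3800 / 0.62 = 0.4719.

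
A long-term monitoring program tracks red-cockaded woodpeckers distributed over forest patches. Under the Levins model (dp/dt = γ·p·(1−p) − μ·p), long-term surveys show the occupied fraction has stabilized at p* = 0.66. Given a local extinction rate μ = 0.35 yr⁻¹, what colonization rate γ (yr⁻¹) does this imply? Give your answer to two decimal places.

At equilibrium γ(1−p*) = μ, so γ = μ/(1−p*).
γ = 0.35/(1 − 0.66) = 0.35/0.3400 = 1.0294.

1.03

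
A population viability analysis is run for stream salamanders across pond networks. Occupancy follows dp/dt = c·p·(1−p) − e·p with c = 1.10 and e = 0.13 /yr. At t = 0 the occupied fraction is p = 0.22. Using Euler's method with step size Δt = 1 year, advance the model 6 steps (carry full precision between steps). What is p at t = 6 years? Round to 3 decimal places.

0.882

Update rule: p ← p + [c·p·(1−p) − e·p]·Δt with Δt = 1.
t = 1: p = 0.22000 + (+0.16016) = 0.38016
t = 2: p = 0.38016 + (+0.20978) = 0.58994
t = 3: p = 0.58994 + (+0.18941) = 0.77935
t = 4: p = 0.77935 + (+0.08784) = 0.86719
t = 5: p = 0.86719 + (+0.01395) = 0.88114
t = 6: p = 0.88114 + (+0.00065) = 0.88180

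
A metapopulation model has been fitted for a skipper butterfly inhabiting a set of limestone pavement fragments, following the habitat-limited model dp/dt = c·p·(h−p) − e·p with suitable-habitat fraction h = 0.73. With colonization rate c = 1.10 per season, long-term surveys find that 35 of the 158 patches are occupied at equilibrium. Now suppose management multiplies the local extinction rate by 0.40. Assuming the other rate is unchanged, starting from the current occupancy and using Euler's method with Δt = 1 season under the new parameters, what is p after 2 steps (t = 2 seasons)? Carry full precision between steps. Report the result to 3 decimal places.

0.371

Observed p* = 35/158 = 0.22152.
Balance c(h−p*) = e gives e = 1.10×(0.73 − 0.22152) = 0.55933.
Starting from p₀ = 0.22152; update p ← p + (dp/dt)·Δt with the new parameters.
t = 1: p = 0.22152 + (+0.07434) = 0.29586
t = 2: p = 0.29586 + (+0.07510) = 0.37096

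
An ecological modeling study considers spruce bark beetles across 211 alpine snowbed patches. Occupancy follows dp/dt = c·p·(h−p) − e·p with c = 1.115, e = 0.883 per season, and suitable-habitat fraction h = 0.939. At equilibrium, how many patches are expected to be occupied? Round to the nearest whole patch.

31

p* = h − e/c = 0.939 − 0.7919 = 0.1471.
Expected occupied patches = N × p* = 211 × 0.1471 = 31.03 ≈ 31.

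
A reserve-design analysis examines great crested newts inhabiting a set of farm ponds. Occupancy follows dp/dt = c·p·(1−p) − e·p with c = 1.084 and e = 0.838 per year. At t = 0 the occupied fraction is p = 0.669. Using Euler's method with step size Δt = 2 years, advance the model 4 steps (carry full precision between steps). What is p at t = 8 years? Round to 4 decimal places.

0.0768

Update rule: p ← p + [c·p·(1−p) − e·p]·Δt with Δt = 2.
t = 2: p = 0.66900 + (-0.64116) = 0.02784
t = 4: p = 0.02784 + (+0.01202) = 0.03985
t = 6: p = 0.03985 + (+0.01616) = 0.05601
t = 8: p = 0.05601 + (+0.02076) = 0.07677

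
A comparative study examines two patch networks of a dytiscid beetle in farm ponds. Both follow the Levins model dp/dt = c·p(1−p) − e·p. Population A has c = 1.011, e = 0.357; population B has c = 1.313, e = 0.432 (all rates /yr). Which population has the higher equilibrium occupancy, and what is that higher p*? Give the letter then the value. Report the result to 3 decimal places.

A: p*_A = 1 − 0.357/1.011 = 0.6469.
B: p*_B = 1 − 0.432/1.313 = 0.6710.
B is higher at 0.6710.

B, 0.671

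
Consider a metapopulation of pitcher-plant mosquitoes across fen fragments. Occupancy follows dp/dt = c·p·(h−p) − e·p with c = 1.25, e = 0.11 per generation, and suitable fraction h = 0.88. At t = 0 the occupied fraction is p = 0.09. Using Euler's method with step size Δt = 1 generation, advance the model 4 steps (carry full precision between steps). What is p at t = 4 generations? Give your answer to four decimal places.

0.6713

Update rule: p ← p + [c·p·(h−p) − e·p]·Δt with Δt = 1.
step 1: Δp = +0.07897, p = 0.16897
step 2: Δp = +0.13159, p = 0.30057
step 3: Δp = +0.18464, p = 0.48521
step 4: Δp = +0.18607, p = 0.67128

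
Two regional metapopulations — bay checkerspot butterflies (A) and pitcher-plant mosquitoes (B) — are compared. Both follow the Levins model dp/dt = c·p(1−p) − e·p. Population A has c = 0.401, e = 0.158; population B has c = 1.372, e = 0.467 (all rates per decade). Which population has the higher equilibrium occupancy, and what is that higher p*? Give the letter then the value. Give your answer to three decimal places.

B, 0.660

A: p*_A = 1 − 0.158/0.401 = 0.6060.
B: p*_B = 1 − 0.467/1.372 = 0.6596.
B is higher at 0.6596.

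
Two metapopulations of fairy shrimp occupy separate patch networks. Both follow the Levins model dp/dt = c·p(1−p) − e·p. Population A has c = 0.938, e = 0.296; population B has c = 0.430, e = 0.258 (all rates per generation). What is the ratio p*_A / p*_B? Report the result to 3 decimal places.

1.711

A: p*_A = 1 − 0.296/0.938 = 0.6844.
B: p*_B = 1 − 0.258/0.430 = 0.4000.
p*_A / p*_B = 0.6844/0.4000 = 1.7111.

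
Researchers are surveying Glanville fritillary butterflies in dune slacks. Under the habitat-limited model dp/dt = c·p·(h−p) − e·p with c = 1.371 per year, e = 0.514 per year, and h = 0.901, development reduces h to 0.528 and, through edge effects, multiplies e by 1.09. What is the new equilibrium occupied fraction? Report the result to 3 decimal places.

0.119

Before: p* = h − e/c = 0.901 − 0.514/1.371 = 0.901 − 0.3749 = 0.5261.
After: c = 1.371, e = 0.56026, h = 0.528; p* = 0.528 − 0.56026/1.371 = 0.1193.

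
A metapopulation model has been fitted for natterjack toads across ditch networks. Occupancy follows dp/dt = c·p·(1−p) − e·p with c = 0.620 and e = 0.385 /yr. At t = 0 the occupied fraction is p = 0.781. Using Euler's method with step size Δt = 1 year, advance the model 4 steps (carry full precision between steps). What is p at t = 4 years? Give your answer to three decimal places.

Update rule: p ← p + [c·p·(1−p) − e·p]·Δt with Δt = 1.
  1  |  dp/dt·Δt = -0.194641  |  p_1 = 0.586359
  2  |  dp/dt·Δt = -0.075372  |  p_2 = 0.510987
  3  |  dp/dt·Δt = -0.041805  |  p_3 = 0.469182
  4  |  dp/dt·Δt = -0.026224  |  p_4 = 0.442958

0.443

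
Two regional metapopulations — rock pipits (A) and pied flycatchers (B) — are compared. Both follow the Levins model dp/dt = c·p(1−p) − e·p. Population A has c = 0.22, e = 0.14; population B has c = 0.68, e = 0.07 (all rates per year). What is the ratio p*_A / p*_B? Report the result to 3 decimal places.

0.405

A: p*_A = 1 − 0.14/0.22 = 0.3636.
B: p*_B = 1 − 0.07/0.68 = 0.8971.
p*_A / p*_B = 0.3636/0.8971 = 0.4054.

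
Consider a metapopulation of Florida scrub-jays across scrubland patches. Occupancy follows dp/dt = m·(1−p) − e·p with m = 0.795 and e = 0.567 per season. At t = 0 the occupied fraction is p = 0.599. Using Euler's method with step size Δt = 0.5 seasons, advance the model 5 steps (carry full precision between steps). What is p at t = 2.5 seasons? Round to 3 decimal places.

Update rule: p ← p + [m·(1−p) − e·p]·Δt with Δt = 0.5.
step 1: Δp = -0.01042, p = 0.58858
step 2: Δp = -0.00332, p = 0.58526
step 3: Δp = -0.00106, p = 0.58420
step 4: Δp = -0.00034, p = 0.58386
step 5: Δp = -0.00011, p = 0.58375

0.584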